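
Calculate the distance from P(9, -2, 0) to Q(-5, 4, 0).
d = √[(-14)² + (6)² + (0)²] = √232 = 15.23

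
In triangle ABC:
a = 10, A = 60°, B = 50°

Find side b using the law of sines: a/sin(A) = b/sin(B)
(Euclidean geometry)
b = a·sin(B)/sin(A) = 10·sin(50°)/sin(60°)
b = 10·0.766044/0.866025 = 8.846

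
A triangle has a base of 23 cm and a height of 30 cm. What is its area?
Area = (1/2) * base * height
Area = (1/2) * 23 * 30
Area = 345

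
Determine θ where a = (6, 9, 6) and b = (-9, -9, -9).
a·b = -189, |a|² = 153, |b|² = 243
cos θ = -189/√37179 ≈ -0.9802
θ ≈ 168.6°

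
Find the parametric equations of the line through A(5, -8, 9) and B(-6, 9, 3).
Direction vector d = B - A = (-11, 17, -6)
x = 5 - 11t, y = -8 + 17t, z = 9 - 6t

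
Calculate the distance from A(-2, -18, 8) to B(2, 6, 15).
d = √[(4)² + (24)² + (7)²] = √641 = 25.32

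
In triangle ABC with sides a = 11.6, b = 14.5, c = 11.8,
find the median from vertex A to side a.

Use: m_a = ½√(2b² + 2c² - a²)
m_a = ½√(2·14.5² + 2·11.8² - 11.6²)
m_a = ½√(420.5 + 278.48 - 134.56) = ½√564.42 = 11.88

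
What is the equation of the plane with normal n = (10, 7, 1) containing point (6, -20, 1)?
d = n·P = (10)(6) + (7)(-20) + (1)(1) = -79
Plane: 10x + 7y + z = -79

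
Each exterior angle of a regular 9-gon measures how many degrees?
Exterior angle of a regular n-gon = 360/n
Exterior angle = 360/9
Exterior angle = 40 degrees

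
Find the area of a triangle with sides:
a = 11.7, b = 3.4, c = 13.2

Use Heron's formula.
s = (a+b+c)/2 = (11.7+3.4+13.2)/2 = 14.15
A = √(s(s-a)(s-b)(s-c)) = √(14.15·2.45·10.75·0.95)
A = √354.042 = 18.82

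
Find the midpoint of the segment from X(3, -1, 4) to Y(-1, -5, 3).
Midpoint = ((3-1)/2, (-1-5)/2, (4+3)/2) = (1, -3, 3.5)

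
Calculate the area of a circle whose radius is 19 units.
Area = pi * r²
Area = pi * 19²
Area = pi * 361
Area = 1134.11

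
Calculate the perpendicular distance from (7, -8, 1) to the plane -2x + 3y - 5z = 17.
d = |(-2)(7) + 3(-8) + (-5)(1) - (17)| / √((-2)² + 3² + (-5)²) = 60/√38 = 9.733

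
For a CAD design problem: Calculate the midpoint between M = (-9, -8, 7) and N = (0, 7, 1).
Midpoint = ((-9+0)/2, (-8+7)/2, (7+1)/2) = (-4.5, -0.5, 4)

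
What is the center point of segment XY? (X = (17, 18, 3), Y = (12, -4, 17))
Midpoint = ((17+12)/2, (18-4)/2, (3+17)/2) = (14.5, 7, 10)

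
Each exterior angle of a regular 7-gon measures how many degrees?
Exterior angle of a regular n-gon = 360/n
Exterior angle = 360/7
Exterior angle = 51.43 degrees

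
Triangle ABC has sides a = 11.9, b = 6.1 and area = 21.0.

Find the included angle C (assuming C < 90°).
Area = ½ab·sin(C)  →  sin(C) = 2·Area/(ab)
sin(C) = 2·21.0/(11.9·6.1) = 0.578592
C = arcsin(0.578592) = 35.35°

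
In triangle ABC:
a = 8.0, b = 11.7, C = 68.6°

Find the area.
Using A = ½ab·sin(C):
A = ½·8.0·11.7·sin(68.6°) = ½·93.6·0.931056 = 43.57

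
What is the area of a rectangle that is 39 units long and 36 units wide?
Area = length * width
Area = 39 * 36
Area = 1404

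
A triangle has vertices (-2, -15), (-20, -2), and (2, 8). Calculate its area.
Using the coordinate formula: Area = (1/2)|x₁(y₂-y₃) + x₂(y₃-y₁) + x₃(y₁-y₂)|
Area = (1/2)|(-2)((-2)-8) + (-20)(8-(-15)) + 2((-15)-(-2))|
Area = (1/2)|(-2)*(-10) + (-20)*23 + 2*(-13)|
Area = (1/2)|20 + (-460) + (-26)|
Area = (1/2)*466 = 233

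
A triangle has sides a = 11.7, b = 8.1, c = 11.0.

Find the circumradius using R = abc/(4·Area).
s = (a+b+c)/2 = 15.4
Area = √(s(s-a)(s-b)(s-c)) = √(15.4·3.7·7.3·4.4) = 42.7808
R = abc/(4·Area) = (11.7·8.1·11.0)/(4·42.7808) = 1042.47/171.1232 = 6.092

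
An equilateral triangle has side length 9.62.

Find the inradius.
For an equilateral triangle, r = s/(2√3) where s is the side.
r = 9.62/(2√3) = 9.62/3.464102 = 2.777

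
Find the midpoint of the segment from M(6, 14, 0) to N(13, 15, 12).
Midpoint = ((6+13)/2, (14+15)/2, (0+12)/2) = (9.5, 14.5, 6)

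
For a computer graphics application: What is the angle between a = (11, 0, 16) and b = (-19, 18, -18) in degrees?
a·b = -497, |a|² = 377, |b|² = 1009
cos θ = -497/√380393 ≈ -0.8058
θ ≈ 143.7°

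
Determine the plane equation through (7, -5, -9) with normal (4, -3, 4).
d = n·P = (4)(7) + (-3)(-5) + (4)(-9) = 7
Plane: 4x - 3y + 4z = 7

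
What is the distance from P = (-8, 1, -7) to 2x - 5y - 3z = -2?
d = |2(-8) + (-5)(1) + (-3)(-7) - (-2)| / √(2² + (-5)² + (-3)²) = 2/√38 = 0.3244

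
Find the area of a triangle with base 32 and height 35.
Area = (1/2) * base * height
Area = (1/2) * 32 * 35
Area = 560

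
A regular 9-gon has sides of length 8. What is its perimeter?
Perimeter = number of sides * side length
Perimeter = 9 * 8
Perimeter = 72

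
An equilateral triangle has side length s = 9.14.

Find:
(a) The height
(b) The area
(a) Height h = s·√3/2 = 9.14·√3/2 = 7.915
(b) Area = (√3/4)·s² = (√3/4)·9.14² = (√3/4)·83.5396 = 36.17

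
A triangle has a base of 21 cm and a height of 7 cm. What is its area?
Area = (1/2) * base * height
Area = (1/2) * 21 * 7
Area = 73.50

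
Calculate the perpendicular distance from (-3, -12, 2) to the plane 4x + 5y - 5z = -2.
d = |4(-3) + 5(-12) + (-5)(2) - (-2)| / √(4² + 5² + (-5)²) = 80/√66 = 9.847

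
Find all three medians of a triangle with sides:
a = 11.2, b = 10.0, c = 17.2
Using m_x = ½√(2y² + 2z² - x²):
m_a = ½√(2·10.0² + 2·17.2² - 11.2²) = ½√666.24 = 12.91
m_b = ½√(2·11.2² + 2·17.2² - 10.0²) = ½√742.56 = 13.62
m_c = ½√(2·11.2² + 2·10.0² - 17.2²) = ½√155.04 = 6.226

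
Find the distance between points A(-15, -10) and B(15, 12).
Using the distance formula: d = sqrt((x₂-x₁)² + (y₂-y₁)²)
dx = 15 - (-15) = 30
dy = 12 - (-10) = 22
d = sqrt(30² + 22²) = sqrt(900 + 484) = sqrt(1384) = 37.20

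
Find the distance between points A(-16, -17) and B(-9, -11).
Using the distance formula: d = sqrt((x₂-x₁)² + (y₂-y₁)²)
dx = (-9) - (-16) = 7
dy = (-11) - (-17) = 6
d = sqrt(7² + 6²) = sqrt(49 + 36) = sqrt(85) = 9.22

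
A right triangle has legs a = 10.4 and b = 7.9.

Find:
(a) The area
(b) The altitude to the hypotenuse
(a) Area = ½ab = ½·10.4·7.9 = 41.08
(b) Hypotenuse c = √(10.4² + 7.9²) = √170.57 = 13.0602
    Area = ½·c·h_c  →  h_c = 2·Area/c = 2·41.08/13.0602 = 6.291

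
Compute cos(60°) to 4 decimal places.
cos(60 degrees) = 1/2
Decimal approximation: 0.5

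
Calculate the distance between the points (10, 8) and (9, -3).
Using the distance formula: d = sqrt((x₂-x₁)² + (y₂-y₁)²)
dx = 9 - 10 = -1
dy = (-3) - 8 = -11
d = sqrt((-1)² + (-11)²) = sqrt(1 + 121) = sqrt(122) = 11.05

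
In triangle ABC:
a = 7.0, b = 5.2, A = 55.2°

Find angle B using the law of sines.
sin(B)/b = sin(A)/a
sin(B) = b·sin(A)/a = 5.2·sin(55.2°)/7.0 = 0.609997
B = arcsin(0.609997) = 37.59°  (b ≤ a, so B ≤ A and the acute solution is unique)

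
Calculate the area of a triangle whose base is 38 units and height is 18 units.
Area = (1/2) * base * height
Area = (1/2) * 38 * 18
Area = 342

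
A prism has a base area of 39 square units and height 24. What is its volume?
Volume = base area * height
Volume = 39 * 24
Volume = 936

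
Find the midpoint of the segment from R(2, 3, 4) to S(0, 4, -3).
Midpoint = ((2+0)/2, (3+4)/2, (4-3)/2) = (1, 3.5, 0.5)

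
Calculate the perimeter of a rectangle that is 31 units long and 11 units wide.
Perimeter = 2 * (length + width)
Perimeter = 2 * (31 + 11)
Perimeter = 2 * 42
Perimeter = 84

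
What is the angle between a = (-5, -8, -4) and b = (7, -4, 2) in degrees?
a·b = -11, |a|² = 105, |b|² = 69
cos θ = -11/√7245 ≈ -0.1292
θ ≈ 97.43°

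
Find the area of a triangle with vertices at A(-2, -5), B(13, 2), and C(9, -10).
Using the coordinate formula: Area = (1/2)|x₁(y₂-y₃) + x₂(y₃-y₁) + x₃(y₁-y₂)|
Area = (1/2)|(-2)(2-(-10)) + 13((-10)-(-5)) + 9((-5)-2)|
Area = (1/2)|(-2)*12 + 13*(-5) + 9*(-7)|
Area = (1/2)|(-24) + (-65) + (-63)|
Area = (1/2)*152 = 76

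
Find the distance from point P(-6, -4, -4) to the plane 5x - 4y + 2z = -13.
d = |5(-6) + (-4)(-4) + 2(-4) - (-13)| / √(5² + (-4)² + 2²) = 9/√45 = 1.342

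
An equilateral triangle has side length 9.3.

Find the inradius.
For an equilateral triangle, r = s/(2√3) where s is the side.
r = 9.3/(2√3) = 9.3/3.464102 = 2.685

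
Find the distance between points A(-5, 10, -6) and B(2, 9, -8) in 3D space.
d = √[(7)² + (-1)² + (-2)²] = √54 = 7.348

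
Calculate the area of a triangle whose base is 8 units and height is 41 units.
Area = (1/2) * base * height
Area = (1/2) * 8 * 41
Area = 164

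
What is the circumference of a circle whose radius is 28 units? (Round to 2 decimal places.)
Circumference = 2 * pi * r
Circumference = 2 * pi * 28
Circumference = 175.93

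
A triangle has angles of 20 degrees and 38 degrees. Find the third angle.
Sum of angles in a triangle = 180 degrees
Third angle = 180 - 20 - 38
Third angle = 122 degrees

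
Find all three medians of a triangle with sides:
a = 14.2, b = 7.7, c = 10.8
Using m_x = ½√(2y² + 2z² - x²):
m_a = ½√(2·7.7² + 2·10.8² - 14.2²) = ½√150.22 = 6.128
m_b = ½√(2·14.2² + 2·10.8² - 7.7²) = ½√577.27 = 12.01
m_c = ½√(2·14.2² + 2·7.7² - 10.8²) = ½√405.22 = 10.07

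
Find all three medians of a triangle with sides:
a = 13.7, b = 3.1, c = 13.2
Using m_x = ½√(2y² + 2z² - x²):
m_a = ½√(2·3.1² + 2·13.2² - 13.7²) = ½√180.01 = 6.708
m_b = ½√(2·13.7² + 2·13.2² - 3.1²) = ½√714.25 = 13.36
m_c = ½√(2·13.7² + 2·3.1² - 13.2²) = ½√220.36 = 7.422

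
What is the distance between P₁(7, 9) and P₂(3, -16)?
Using the distance formula: d = sqrt((x₂-x₁)² + (y₂-y₁)²)
dx = 3 - 7 = -4
dy = (-16) - 9 = -25
d = sqrt((-4)² + (-25)²) = sqrt(16 + 625) = sqrt(641) = 25.32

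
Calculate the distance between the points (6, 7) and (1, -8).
Using the distance formula: d = sqrt((x₂-x₁)² + (y₂-y₁)²)
dx = 1 - 6 = -5
dy = (-8) - 7 = -15
d = sqrt((-5)² + (-15)²) = sqrt(25 + 225) = sqrt(250) = 15.81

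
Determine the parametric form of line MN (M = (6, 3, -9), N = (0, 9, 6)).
Direction vector d = N - M = (-6, 6, 15)
x = 6 - 6t, y = 3 + 6t, z = -9 + 15t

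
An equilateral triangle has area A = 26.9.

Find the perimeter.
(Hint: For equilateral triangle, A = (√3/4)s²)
A = (√3/4)s²  →  s² = 4A/√3 = 4·26.9/√3 = 62.1229
s = 7.88181
Perimeter = 3s = 23.65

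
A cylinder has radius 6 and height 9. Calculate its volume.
Volume = pi * r² * h
Volume = pi * 6² * 9
Volume = pi * 36 * 9
Volume = pi * 324
Volume = 1017.88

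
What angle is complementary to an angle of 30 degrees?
Complementary angles sum to 90 degrees.
Other angle = 90 - 30
Other angle = 60 degrees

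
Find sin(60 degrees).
sin(60 degrees) = sqrt(3)/2
Decimal approximation: 0.866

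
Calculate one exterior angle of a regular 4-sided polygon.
Exterior angle of a regular n-gon = 360/n
Exterior angle = 360/4
Exterior angle = 90 degrees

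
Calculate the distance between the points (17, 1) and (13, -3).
Using the distance formula: d = sqrt((x₂-x₁)² + (y₂-y₁)²)
dx = 13 - 17 = -4
dy = (-3) - 1 = -4
d = sqrt((-4)² + (-4)²) = sqrt(16 + 16) = sqrt(32) = 5.66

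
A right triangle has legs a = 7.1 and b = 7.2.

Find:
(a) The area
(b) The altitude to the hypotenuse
(a) Area = ½ab = ½·7.1·7.2 = 25.56
(b) Hypotenuse c = √(7.1² + 7.2²) = √102.25 = 10.1119
    Area = ½·c·h_c  →  h_c = 2·Area/c = 2·25.56/10.1119 = 5.055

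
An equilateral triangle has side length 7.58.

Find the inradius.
For an equilateral triangle, r = s/(2√3) where s is the side.
r = 7.58/(2√3) = 7.58/3.464102 = 2.188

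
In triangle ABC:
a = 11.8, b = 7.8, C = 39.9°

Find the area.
Using A = ½ab·sin(C):
A = ½·11.8·7.8·sin(39.9°) = ½·92.04·0.641450 = 29.52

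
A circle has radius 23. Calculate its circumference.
Circumference = 2 * pi * r
Circumference = 2 * pi * 23
Circumference = 144.51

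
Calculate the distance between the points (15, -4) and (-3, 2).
Using the distance formula: d = sqrt((x₂-x₁)² + (y₂-y₁)²)
dx = (-3) - 15 = -18
dy = 2 - (-4) = 6
d = sqrt((-18)² + 6²) = sqrt(324 + 36) = sqrt(360) = 18.97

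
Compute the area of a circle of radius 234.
Area = pi * r²
Area = pi * 234²
Area = pi * 54756
Area = 172021.05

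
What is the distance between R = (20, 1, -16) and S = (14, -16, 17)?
d = √[(-6)² + (-17)² + (33)²] = √1414 = 37.6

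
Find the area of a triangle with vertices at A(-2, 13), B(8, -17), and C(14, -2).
Using the coordinate formula: Area = (1/2)|x₁(y₂-y₃) + x₂(y₃-y₁) + x₃(y₁-y₂)|
Area = (1/2)|(-2)((-17)-(-2)) + 8((-2)-13) + 14(13-(-17))|
Area = (1/2)|(-2)*(-15) + 8*(-15) + 14*30|
Area = (1/2)|30 + (-120) + 420|
Area = (1/2)*330 = 165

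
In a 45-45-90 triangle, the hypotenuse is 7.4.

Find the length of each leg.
In a 45-45-90 triangle, hypotenuse = leg·√2  →  leg = hypotenuse/√2
leg = 7.4/√2 = 5.233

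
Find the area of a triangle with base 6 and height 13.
Area = (1/2) * base * height
Area = (1/2) * 6 * 13
Area = 39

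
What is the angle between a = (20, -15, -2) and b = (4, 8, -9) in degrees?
a·b = -22, |a|² = 629, |b|² = 161
cos θ = -22/√101269 ≈ -0.06913
θ ≈ 93.96°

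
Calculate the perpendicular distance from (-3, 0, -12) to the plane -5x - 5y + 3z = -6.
d = |(-5)(-3) + (-5)(0) + 3(-12) - (-6)| / √((-5)² + (-5)² + 3²) = 15/√59 = 1.953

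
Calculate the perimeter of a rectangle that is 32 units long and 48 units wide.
Perimeter = 2 * (length + width)
Perimeter = 2 * (32 + 48)
Perimeter = 2 * 80
Perimeter = 160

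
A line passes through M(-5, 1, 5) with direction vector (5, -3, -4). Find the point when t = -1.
P(-1) = (-5 + 5(-1), 1 + (-3)(-1), 5 + (-4)(-1)) = (-10, 4, 9)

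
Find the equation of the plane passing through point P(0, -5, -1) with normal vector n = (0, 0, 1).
d = n·P = (0)(0) + (0)(-5) + (1)(-1) = -1
Plane: z = -1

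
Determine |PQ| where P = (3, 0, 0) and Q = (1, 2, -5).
d = √[(-2)² + (2)² + (-5)²] = √33 = 5.745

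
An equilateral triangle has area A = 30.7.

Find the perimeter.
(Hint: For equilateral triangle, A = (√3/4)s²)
A = (√3/4)s²  →  s² = 4A/√3 = 4·30.7/√3 = 70.8986
s = 8.42013
Perimeter = 3s = 25.26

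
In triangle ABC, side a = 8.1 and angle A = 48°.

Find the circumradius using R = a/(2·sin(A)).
R = a/(2·sin(A)) = 8.1/(2·sin(48°))
R = 8.1/(2·0.743145) = 8.1/1.486290 = 5.45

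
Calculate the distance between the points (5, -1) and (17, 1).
Using the distance formula: d = sqrt((x₂-x₁)² + (y₂-y₁)²)
dx = 17 - 5 = 12
dy = 1 - (-1) = 2
d = sqrt(12² + 2²) = sqrt(144 + 4) = sqrt(148) = 12.17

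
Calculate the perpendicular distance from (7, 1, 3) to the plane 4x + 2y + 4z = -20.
d = |4(7) + 2(1) + 4(3) - (-20)| / √(4² + 2² + 4²) = 62/√36 = 10.33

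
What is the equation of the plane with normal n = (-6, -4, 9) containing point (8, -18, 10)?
d = n·P = (-6)(8) + (-4)(-18) + (9)(10) = 114
Plane: -6x - 4y + 9z = 114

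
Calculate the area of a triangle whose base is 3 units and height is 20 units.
Area = (1/2) * base * height
Area = (1/2) * 3 * 20
Area = 30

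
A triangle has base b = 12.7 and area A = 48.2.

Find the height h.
A = ½bh  →  h = 2A/b
h = 2·48.2/12.7 = 7.591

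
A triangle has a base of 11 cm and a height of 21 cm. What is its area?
Area = (1/2) * base * height
Area = (1/2) * 11 * 21
Area = 115.50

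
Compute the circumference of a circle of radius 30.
Circumference = 2 * pi * r
Circumference = 2 * pi * 30
Circumference = 188.50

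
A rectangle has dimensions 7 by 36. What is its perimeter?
Perimeter = 2 * (length + width)
Perimeter = 2 * (7 + 36)
Perimeter = 2 * 43
Perimeter = 86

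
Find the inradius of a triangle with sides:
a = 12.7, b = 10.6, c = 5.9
s = (a+b+c)/2 = (12.7+10.6+5.9)/2 = 14.6
Area = √(s(s-a)(s-b)(s-c)) = √(14.6·1.9·4·8.7) = 31.0701
r = Area/s = 31.0701/14.6 = 2.128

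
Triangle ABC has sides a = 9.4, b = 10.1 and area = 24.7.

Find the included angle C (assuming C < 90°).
Area = ½ab·sin(C)  →  sin(C) = 2·Area/(ab)
sin(C) = 2·24.7/(9.4·10.1) = 0.520329
C = arcsin(0.520329) = 31.35°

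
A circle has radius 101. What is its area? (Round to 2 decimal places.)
Area = pi * r²
Area = pi * 101²
Area = pi * 10201
Area = 32047.39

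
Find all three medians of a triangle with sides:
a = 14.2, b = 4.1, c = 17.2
Using m_x = ½√(2y² + 2z² - x²):
m_a = ½√(2·4.1² + 2·17.2² - 14.2²) = ½√423.66 = 10.29
m_b = ½√(2·14.2² + 2·17.2² - 4.1²) = ½√978.15 = 15.64
m_c = ½√(2·14.2² + 2·4.1² - 17.2²) = ½√141.06 = 5.938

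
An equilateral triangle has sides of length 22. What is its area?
Area = (sqrt(3)/4) * s²
Area = (sqrt(3)/4) * 22²
Area = (sqrt(3)/4) * 484
Area = 209.58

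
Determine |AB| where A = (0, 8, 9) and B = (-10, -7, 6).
d = √[(-10)² + (-15)² + (-3)²] = √334 = 18.28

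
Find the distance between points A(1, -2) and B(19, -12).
Using the distance formula: d = sqrt((x₂-x₁)² + (y₂-y₁)²)
dx = 19 - 1 = 18
dy = (-12) - (-2) = -10
d = sqrt(18² + (-10)²) = sqrt(324 + 100) = sqrt(424) = 20.59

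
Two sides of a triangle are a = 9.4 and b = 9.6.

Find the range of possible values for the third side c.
By the triangle inequality: |a - b| < c < a + b
|9.4 - 9.6| < c < 9.4 + 9.6
0.2 < c < 19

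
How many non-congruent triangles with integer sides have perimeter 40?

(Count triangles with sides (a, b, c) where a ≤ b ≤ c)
With a ≤ b ≤ c and a + b + c = 40, the triangle inequality a + b > c gives c < 40/2, so c ≤ 19.
Iterate a from 1 to ⌊p/3⌋ = 13; for each a, b ranges from a to ⌊(p−a)/2⌋ with c = p − a − b, keeping only c ≥ b.
Triples: (2, 19, 19), (3, 18, 19), (4, 17, 19), …
Count = 33 triangles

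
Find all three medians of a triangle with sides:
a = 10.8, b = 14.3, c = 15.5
Using m_x = ½√(2y² + 2z² - x²):
m_a = ½√(2·14.3² + 2·15.5² - 10.8²) = ½√772.84 = 13.9
m_b = ½√(2·10.8² + 2·15.5² - 14.3²) = ½√509.29 = 11.28
m_c = ½√(2·10.8² + 2·14.3² - 15.5²) = ½√402.01 = 10.03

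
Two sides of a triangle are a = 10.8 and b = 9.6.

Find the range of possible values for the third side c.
By the triangle inequality: |a - b| < c < a + b
|10.8 - 9.6| < c < 10.8 + 9.6
1.2 < c < 20.4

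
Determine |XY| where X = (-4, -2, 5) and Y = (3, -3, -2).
d = √[(7)² + (-1)² + (-7)²] = √99 = 9.95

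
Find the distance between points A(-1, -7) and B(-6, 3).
Using the distance formula: d = sqrt((x₂-x₁)² + (y₂-y₁)²)
dx = (-6) - (-1) = -5
dy = 3 - (-7) = 10
d = sqrt((-5)² + 10²) = sqrt(25 + 100) = sqrt(125) = 11.18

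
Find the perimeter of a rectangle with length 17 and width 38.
Perimeter = 2 * (length + width)
Perimeter = 2 * (17 + 38)
Perimeter = 2 * 55
Perimeter = 110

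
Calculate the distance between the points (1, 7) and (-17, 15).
Using the distance formula: d = sqrt((x₂-x₁)² + (y₂-y₁)²)
dx = (-17) - 1 = -18
dy = 15 - 7 = 8
d = sqrt((-18)² + 8²) = sqrt(324 + 64) = sqrt(388) = 19.70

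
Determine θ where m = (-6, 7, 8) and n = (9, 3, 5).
m·n = 7, |m|² = 149, |n|² = 115
cos θ = 7/√17135 ≈ 0.05348
θ ≈ 86.93°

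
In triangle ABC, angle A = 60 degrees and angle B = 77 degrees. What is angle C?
Sum of angles in a triangle = 180 degrees
Third angle = 180 - 60 - 77
Third angle = 43 degrees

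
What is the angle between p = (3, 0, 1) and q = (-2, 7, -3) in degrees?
p·q = -9, |p|² = 10, |q|² = 62
cos θ = -9/√620 ≈ -0.3614
θ ≈ 111.2°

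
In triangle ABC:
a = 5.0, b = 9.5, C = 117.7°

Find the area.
Using A = ½ab·sin(C):
A = ½·5.0·9.5·sin(117.7°) = ½·47.5·0.885394 = 21.03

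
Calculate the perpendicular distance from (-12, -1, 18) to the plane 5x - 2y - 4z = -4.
d = |5(-12) + (-2)(-1) + (-4)(18) - (-4)| / √(5² + (-2)² + (-4)²) = 126/√45 = 18.78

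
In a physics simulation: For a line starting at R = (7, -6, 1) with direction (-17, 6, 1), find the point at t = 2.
P(2) = (7 + (-17)(2), -6 + 6(2), 1 + 1(2)) = (-27, 6, 3)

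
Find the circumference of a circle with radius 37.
Circumference = 2 * pi * r
Circumference = 2 * pi * 37
Circumference = 232.48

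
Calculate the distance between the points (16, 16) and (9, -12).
Using the distance formula: d = sqrt((x₂-x₁)² + (y₂-y₁)²)
dx = 9 - 16 = -7
dy = (-12) - 16 = -28
d = sqrt((-7)² + (-28)²) = sqrt(49 + 784) = sqrt(833) = 28.86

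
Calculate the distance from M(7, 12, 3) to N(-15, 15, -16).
d = √[(-22)² + (3)² + (-19)²] = √854 = 29.22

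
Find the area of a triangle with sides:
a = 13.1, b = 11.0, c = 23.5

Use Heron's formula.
s = (a+b+c)/2 = (13.1+11.0+23.5)/2 = 23.8
A = √(s(s-a)(s-b)(s-c)) = √(23.8·10.7·12.8·0.3)
A = √977.894 = 31.27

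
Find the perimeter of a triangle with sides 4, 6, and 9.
Perimeter = sum of all sides
Perimeter = 4 + 6 + 9
Perimeter = 19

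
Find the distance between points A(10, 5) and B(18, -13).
Using the distance formula: d = sqrt((x₂-x₁)² + (y₂-y₁)²)
dx = 18 - 10 = 8
dy = (-13) - 5 = -18
d = sqrt(8² + (-18)²) = sqrt(64 + 324) = sqrt(388) = 19.70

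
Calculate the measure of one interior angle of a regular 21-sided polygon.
Interior angle of a regular n-gon = (n-2)*180/n
Interior angle = (21-2)*180/21
Interior angle = 19*180/21
Interior angle = 3420/21
Interior angle = 162.86 degrees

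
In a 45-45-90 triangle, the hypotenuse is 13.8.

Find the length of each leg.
In a 45-45-90 triangle, hypotenuse = leg·√2  →  leg = hypotenuse/√2
leg = 13.8/√2 = 9.758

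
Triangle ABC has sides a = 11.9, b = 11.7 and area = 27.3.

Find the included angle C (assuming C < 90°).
Area = ½ab·sin(C)  →  sin(C) = 2·Area/(ab)
sin(C) = 2·27.3/(11.9·11.7) = 0.392157
C = arcsin(0.392157) = 23.09°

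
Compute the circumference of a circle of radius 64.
Circumference = 2 * pi * r
Circumference = 2 * pi * 64
Circumference = 402.12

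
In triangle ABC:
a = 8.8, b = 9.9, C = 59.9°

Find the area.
Using A = ½ab·sin(C):
A = ½·8.8·9.9·sin(59.9°) = ½·87.12·0.865151 = 37.69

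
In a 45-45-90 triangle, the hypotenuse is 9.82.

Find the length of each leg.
In a 45-45-90 triangle, hypotenuse = leg·√2  →  leg = hypotenuse/√2
leg = 9.82/√2 = 6.944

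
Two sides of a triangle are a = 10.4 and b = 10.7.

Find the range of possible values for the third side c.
By the triangle inequality: |a - b| < c < a + b
|10.4 - 10.7| < c < 10.4 + 10.7
0.3 < c < 21.1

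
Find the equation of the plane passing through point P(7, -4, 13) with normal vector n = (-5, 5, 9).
d = n·P = (-5)(7) + (5)(-4) + (9)(13) = 62
Plane: -5x + 5y + 9z = 62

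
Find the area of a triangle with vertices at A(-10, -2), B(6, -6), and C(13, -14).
Using the coordinate formula: Area = (1/2)|x₁(y₂-y₃) + x₂(y₃-y₁) + x₃(y₁-y₂)|
Area = (1/2)|(-10)((-6)-(-14)) + 6((-14)-(-2)) + 13((-2)-(-6))|
Area = (1/2)|(-10)*8 + 6*(-12) + 13*4|
Area = (1/2)|(-80) + (-72) + 52|
Area = (1/2)*100 = 50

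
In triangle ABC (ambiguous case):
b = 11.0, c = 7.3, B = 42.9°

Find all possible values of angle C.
sin(C)/c = sin(B)/b  →  sin(C) = c·sin(B)/b = 7.3·sin(42.9°)/11.0 = 0.451751
C₁ = arcsin(0.451751) = 26.86°,  C₂ = 180° - C₁ = 153.14°
Check C₂: A = 180° - 42.9° - 153.14° = -16.04° ≤ 0, rejected
C = 26.86° (one solution)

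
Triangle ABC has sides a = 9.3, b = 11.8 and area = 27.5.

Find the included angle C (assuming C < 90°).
Area = ½ab·sin(C)  →  sin(C) = 2·Area/(ab)
sin(C) = 2·27.5/(9.3·11.8) = 0.501185
C = arcsin(0.501185) = 30.08°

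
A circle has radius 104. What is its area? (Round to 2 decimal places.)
Area = pi * r²
Area = pi * 104²
Area = pi * 10816
Area = 33979.47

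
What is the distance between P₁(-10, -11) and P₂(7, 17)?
Using the distance formula: d = sqrt((x₂-x₁)² + (y₂-y₁)²)
dx = 7 - (-10) = 17
dy = 17 - (-11) = 28
d = sqrt(17² + 28²) = sqrt(289 + 784) = sqrt(1073) = 32.76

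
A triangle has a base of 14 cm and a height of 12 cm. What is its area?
Area = (1/2) * base * height
Area = (1/2) * 14 * 12
Area = 84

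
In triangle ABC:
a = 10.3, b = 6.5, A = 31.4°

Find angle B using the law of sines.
sin(B)/b = sin(A)/a
sin(B) = b·sin(A)/a = 6.5·sin(31.4°)/10.3 = 0.328792
B = arcsin(0.328792) = 19.2°  (b ≤ a, so B ≤ A and the acute solution is unique)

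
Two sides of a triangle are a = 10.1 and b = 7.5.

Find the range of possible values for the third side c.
By the triangle inequality: |a - b| < c < a + b
|10.1 - 7.5| < c < 10.1 + 7.5
2.6 < c < 17.6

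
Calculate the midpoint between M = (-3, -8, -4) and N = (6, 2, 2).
Midpoint = ((-3+6)/2, (-8+2)/2, (-4+2)/2) = (1.5, -3, -1)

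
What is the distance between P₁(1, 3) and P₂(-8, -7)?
Using the distance formula: d = sqrt((x₂-x₁)² + (y₂-y₁)²)
dx = (-8) - 1 = -9
dy = (-7) - 3 = -10
d = sqrt((-9)² + (-10)²) = sqrt(81 + 100) = sqrt(181) = 13.45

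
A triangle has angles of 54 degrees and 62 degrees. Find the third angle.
Sum of angles in a triangle = 180 degrees
Third angle = 180 - 54 - 62
Third angle = 64 degrees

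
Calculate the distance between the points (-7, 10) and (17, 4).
Using the distance formula: d = sqrt((x₂-x₁)² + (y₂-y₁)²)
dx = 17 - (-7) = 24
dy = 4 - 10 = -6
d = sqrt(24² + (-6)²) = sqrt(576 + 36) = sqrt(612) = 24.74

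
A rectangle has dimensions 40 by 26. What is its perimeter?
Perimeter = 2 * (length + width)
Perimeter = 2 * (40 + 26)
Perimeter = 2 * 66
Perimeter = 132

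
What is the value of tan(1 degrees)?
tan(1 degrees) = 0.0175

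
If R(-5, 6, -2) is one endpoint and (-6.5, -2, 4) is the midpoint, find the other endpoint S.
S = (2×(-6.5) - (-5), 2×(-2) - 6, 2×4 - (-2)) = (-8, -10, 10)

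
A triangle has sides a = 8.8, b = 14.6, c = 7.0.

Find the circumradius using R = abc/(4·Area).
s = (a+b+c)/2 = 15.2
Area = √(s(s-a)(s-b)(s-c)) = √(15.2·6.4·0.6·8.2) = 21.8773
R = abc/(4·Area) = (8.8·14.6·7.0)/(4·21.8773) = 899.36/87.5092 = 10.28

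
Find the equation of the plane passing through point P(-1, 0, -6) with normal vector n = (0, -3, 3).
d = n·P = (0)(-1) + (-3)(0) + (3)(-6) = -18
Plane: -3y + 3z = -18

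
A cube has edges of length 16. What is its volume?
Volume = s³
Volume = 16³
Volume = 4096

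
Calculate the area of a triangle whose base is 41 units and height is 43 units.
Area = (1/2) * base * height
Area = (1/2) * 41 * 43
Area = 881.50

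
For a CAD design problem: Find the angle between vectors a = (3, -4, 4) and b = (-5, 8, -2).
a·b = -55, |a|² = 41, |b|² = 93
cos θ = -55/√3813 ≈ -0.8907
θ ≈ 153.0°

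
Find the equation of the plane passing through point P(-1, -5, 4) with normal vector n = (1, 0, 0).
d = n·P = (1)(-1) + (0)(-5) + (0)(4) = -1
Plane: x = -1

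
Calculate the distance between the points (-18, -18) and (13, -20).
Using the distance formula: d = sqrt((x₂-x₁)² + (y₂-y₁)²)
dx = 13 - (-18) = 31
dy = (-20) - (-18) = -2
d = sqrt(31² + (-2)²) = sqrt(961 + 4) = sqrt(965) = 31.06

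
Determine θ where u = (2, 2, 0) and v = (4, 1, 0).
u·v = 10, |u|² = 8, |v|² = 17
cos θ = 10/√136 ≈ 0.8575
θ ≈ 30.96°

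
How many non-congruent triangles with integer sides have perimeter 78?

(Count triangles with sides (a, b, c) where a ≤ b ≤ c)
With a ≤ b ≤ c and a + b + c = 78, the triangle inequality a + b > c gives c < 78/2, so c ≤ 38.
Iterate a from 1 to ⌊p/3⌋ = 26; for each a, b ranges from a to ⌊(p−a)/2⌋ with c = p − a − b, keeping only c ≥ b.
Triples: (2, 38, 38), (3, 37, 38), (4, 36, 38), …
Count = 127 triangles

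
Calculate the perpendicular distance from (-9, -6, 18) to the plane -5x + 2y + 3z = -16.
d = |(-5)(-9) + 2(-6) + 3(18) - (-16)| / √((-5)² + 2² + 3²) = 103/√38 = 16.71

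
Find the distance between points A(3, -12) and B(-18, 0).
Using the distance formula: d = sqrt((x₂-x₁)² + (y₂-y₁)²)
dx = (-18) - 3 = -21
dy = 0 - (-12) = 12
d = sqrt((-21)² + 12²) = sqrt(441 + 144) = sqrt(585) = 24.19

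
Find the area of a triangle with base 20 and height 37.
Area = (1/2) * base * height
Area = (1/2) * 20 * 37
Area = 370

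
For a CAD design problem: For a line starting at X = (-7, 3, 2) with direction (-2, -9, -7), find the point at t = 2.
P(2) = (-7 + (-2)(2), 3 + (-9)(2), 2 + (-7)(2)) = (-11, -15, -12)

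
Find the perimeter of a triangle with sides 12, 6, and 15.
Perimeter = sum of all sides
Perimeter = 12 + 6 + 15
Perimeter = 33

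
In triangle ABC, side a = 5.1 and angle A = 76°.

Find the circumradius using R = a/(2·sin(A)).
R = a/(2·sin(A)) = 5.1/(2·sin(76°))
R = 5.1/(2·0.970296) = 5.1/1.940591 = 2.628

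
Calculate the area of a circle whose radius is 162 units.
Area = pi * r²
Area = pi * 162²
Area = pi * 26244
Area = 82447.96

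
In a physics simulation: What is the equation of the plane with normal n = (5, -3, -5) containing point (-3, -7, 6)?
d = n·P = (5)(-3) + (-3)(-7) + (-5)(6) = -24
Plane: 5x - 3y - 5z = -24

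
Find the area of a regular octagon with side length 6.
For a regular 8-gon with side length s = 6:
Apothem a = s / (2*tan(pi/8)) = 6 / (2*tan(pi/8)) ≈ 7.2426
Perimeter P = 8 * 6 = 48
Area = (1/2) * P * a = (1/2) * 48 * 7.2426 = 173.82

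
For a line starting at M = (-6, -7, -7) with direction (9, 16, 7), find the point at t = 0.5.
P(0.5) = (-6 + 9(0.5), -7 + 16(0.5), -7 + 7(0.5)) = (-1.5, 1, -3.5)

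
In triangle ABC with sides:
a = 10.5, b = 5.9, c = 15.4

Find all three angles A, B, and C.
By the law of cosines:
cos(A) = (b² + c² - a²)/(2bc) = 0.889941  →  A = 27.13°
cos(B) = (a² + c² - b²)/(2ac) = 0.966605  →  B = 14.85°
cos(C) = (a² + b² - c²)/(2ab) = -0.743341  →  C = 138°
Check: A + B + C = 180.0° ✓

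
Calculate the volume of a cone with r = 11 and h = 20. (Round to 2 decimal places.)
Volume = (1/3) * pi * r² * h
Volume = (1/3) * pi * 11² * 20
Volume = (1/3) * pi * 121 * 20
Volume = (1/3) * pi * 2420
Volume = 2534.22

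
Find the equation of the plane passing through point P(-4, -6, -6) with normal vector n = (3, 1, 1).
d = n·P = (3)(-4) + (1)(-6) + (1)(-6) = -24
Plane: 3x + y + z = -24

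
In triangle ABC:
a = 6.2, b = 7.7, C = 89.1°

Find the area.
Using A = ½ab·sin(C):
A = ½·6.2·7.7·sin(89.1°) = ½·47.74·0.999877 = 23.87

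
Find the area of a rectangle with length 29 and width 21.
Area = length * width
Area = 29 * 21
Area = 609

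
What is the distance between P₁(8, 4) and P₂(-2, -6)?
Using the distance formula: d = sqrt((x₂-x₁)² + (y₂-y₁)²)
dx = (-2) - 8 = -10
dy = (-6) - 4 = -10
d = sqrt((-10)² + (-10)²) = sqrt(100 + 100) = sqrt(200) = 14.14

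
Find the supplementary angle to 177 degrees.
Supplementary angles sum to 180 degrees.
Other angle = 180 - 177
Other angle = 3 degrees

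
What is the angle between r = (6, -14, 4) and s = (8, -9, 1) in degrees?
r·s = 178, |r|² = 248, |s|² = 146
cos θ = 178/√36208 ≈ 0.9354
θ ≈ 20.7°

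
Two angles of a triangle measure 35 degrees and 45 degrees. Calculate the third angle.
Sum of angles in a triangle = 180 degrees
Third angle = 180 - 35 - 45
Third angle = 100 degrees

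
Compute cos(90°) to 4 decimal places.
cos(90 degrees) = 0
Decimal approximation: 0.0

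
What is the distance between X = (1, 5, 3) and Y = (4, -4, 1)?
d = √[(3)² + (-9)² + (-2)²] = √94 = 9.695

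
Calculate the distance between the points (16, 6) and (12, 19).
Using the distance formula: d = sqrt((x₂-x₁)² + (y₂-y₁)²)
dx = 12 - 16 = -4
dy = 19 - 6 = 13
d = sqrt((-4)² + 13²) = sqrt(16 + 169) = sqrt(185) = 13.60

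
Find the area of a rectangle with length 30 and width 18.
Area = length * width
Area = 30 * 18
Area = 540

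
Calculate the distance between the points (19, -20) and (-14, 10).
Using the distance formula: d = sqrt((x₂-x₁)² + (y₂-y₁)²)
dx = (-14) - 19 = -33
dy = 10 - (-20) = 30
d = sqrt((-33)² + 30²) = sqrt(1089 + 900) = sqrt(1989) = 44.60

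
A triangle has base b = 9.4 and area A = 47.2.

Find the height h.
A = ½bh  →  h = 2A/b
h = 2·47.2/9.4 = 10.04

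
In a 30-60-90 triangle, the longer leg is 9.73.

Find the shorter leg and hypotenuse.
In a 30-60-90 triangle, sides are in ratio 1 : √3 : 2.
Long leg = short leg·√3  →  short leg = 9.73/√3 = 5.618
Hypotenuse = 2·(short leg) = 2·9.73/√3 = 11.24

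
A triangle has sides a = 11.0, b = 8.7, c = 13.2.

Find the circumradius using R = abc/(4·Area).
s = (a+b+c)/2 = 16.45
Area = √(s(s-a)(s-b)(s-c)) = √(16.45·5.45·7.75·3.25) = 47.5197
R = abc/(4·Area) = (11.0·8.7·13.2)/(4·47.5197) = 1263.24/190.0788 = 6.646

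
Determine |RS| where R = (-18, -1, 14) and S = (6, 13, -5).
d = √[(24)² + (14)² + (-19)²] = √1133 = 33.66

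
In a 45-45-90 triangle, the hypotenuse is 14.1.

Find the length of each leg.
In a 45-45-90 triangle, hypotenuse = leg·√2  →  leg = hypotenuse/√2
leg = 14.1/√2 = 9.97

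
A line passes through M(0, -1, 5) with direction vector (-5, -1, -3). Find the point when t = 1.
P(1) = (0 + (-5)(1), -1 + (-1)(1), 5 + (-3)(1)) = (-5, -2, 2)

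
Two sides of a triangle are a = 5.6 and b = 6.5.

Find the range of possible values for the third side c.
By the triangle inequality: |a - b| < c < a + b
|5.6 - 6.5| < c < 5.6 + 6.5
0.9 < c < 12.1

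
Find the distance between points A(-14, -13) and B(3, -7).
Using the distance formula: d = sqrt((x₂-x₁)² + (y₂-y₁)²)
dx = 3 - (-14) = 17
dy = (-7) - (-13) = 6
d = sqrt(17² + 6²) = sqrt(289 + 36) = sqrt(325) = 18.03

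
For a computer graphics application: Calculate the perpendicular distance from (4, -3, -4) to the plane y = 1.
d = |0(4) + 1(-3) + 0(-4) - (1)| / √(0² + 1² + 0²) = 4/√1 = 4.0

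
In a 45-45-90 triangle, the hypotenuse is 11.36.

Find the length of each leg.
In a 45-45-90 triangle, hypotenuse = leg·√2  →  leg = hypotenuse/√2
leg = 11.36/√2 = 8.033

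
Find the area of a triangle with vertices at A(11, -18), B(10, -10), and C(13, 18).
Using the coordinate formula: Area = (1/2)|x₁(y₂-y₃) + x₂(y₃-y₁) + x₃(y₁-y₂)|
Area = (1/2)|11((-10)-18) + 10(18-(-18)) + 13((-18)-(-10))|
Area = (1/2)|11*(-28) + 10*36 + 13*(-8)|
Area = (1/2)|(-308) + 360 + (-104)|
Area = (1/2)*52 = 26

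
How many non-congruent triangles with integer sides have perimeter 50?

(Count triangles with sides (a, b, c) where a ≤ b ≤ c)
With a ≤ b ≤ c and a + b + c = 50, the triangle inequality a + b > c gives c < 50/2, so c ≤ 24.
Iterate a from 1 to ⌊p/3⌋ = 16; for each a, b ranges from a to ⌊(p−a)/2⌋ with c = p − a − b, keeping only c ≥ b.
Triples: (2, 24, 24), (3, 23, 24), (4, 22, 24), …
Count = 52 triangles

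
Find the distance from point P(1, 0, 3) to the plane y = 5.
d = |0(1) + 1(0) + 0(3) - (5)| / √(0² + 1² + 0²) = 5/√1 = 5.0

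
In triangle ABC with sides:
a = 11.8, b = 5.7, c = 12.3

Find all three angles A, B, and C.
By the law of cosines:
cos(A) = (b² + c² - a²)/(2bc) = 0.317644  →  A = 71.48°
cos(B) = (a² + c² - b²)/(2ac) = 0.888935  →  B = 27.26°
cos(C) = (a² + b² - c²)/(2ab) = 0.151948  →  C = 81.26°
Check: A + B + C = 180.0° ✓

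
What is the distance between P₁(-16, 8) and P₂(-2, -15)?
Using the distance formula: d = sqrt((x₂-x₁)² + (y₂-y₁)²)
dx = (-2) - (-16) = 14
dy = (-15) - 8 = -23
d = sqrt(14² + (-23)²) = sqrt(196 + 529) = sqrt(725) = 26.93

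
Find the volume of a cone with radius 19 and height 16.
Volume = (1/3) * pi * r² * h
Volume = (1/3) * pi * 19² * 16
Volume = (1/3) * pi * 361 * 16
Volume = (1/3) * pi * 5776
Volume = 6048.61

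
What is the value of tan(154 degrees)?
tan(154 degrees) = -0.4877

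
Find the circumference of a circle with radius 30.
Circumference = 2 * pi * r
Circumference = 2 * pi * 30
Circumference = 188.50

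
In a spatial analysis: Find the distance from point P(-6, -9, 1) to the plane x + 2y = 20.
d = |1(-6) + 2(-9) + 0(1) - (20)| / √(1² + 2² + 0²) = 44/√5 = 19.68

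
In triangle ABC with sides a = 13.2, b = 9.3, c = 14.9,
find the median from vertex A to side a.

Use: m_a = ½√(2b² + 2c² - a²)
m_a = ½√(2·9.3² + 2·14.9² - 13.2²)
m_a = ½√(172.98 + 444.02 - 174.24) = ½√442.76 = 10.52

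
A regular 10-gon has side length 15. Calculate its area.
For a regular 10-gon with side length s = 15:
Apothem a = s / (2*tan(pi/10)) = 15 / (2*tan(pi/10)) ≈ 23.08263
Perimeter P = 10 * 15 = 150
Area = (1/2) * P * a = (1/2) * 150 * 23.08263 = 1731.20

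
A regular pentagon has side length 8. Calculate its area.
For a regular 5-gon with side length s = 8:
Apothem a = s / (2*tan(pi/5)) = 8 / (2*tan(pi/5)) ≈ 5.5055
Perimeter P = 5 * 8 = 40
Area = (1/2) * P * a = (1/2) * 40 * 5.5055 = 110.11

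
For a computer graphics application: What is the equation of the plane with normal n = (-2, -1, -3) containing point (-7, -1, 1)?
d = n·P = (-2)(-7) + (-1)(-1) + (-3)(1) = 12
Plane: -2x - y - 3z = 12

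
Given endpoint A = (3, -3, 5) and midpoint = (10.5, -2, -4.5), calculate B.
B = (2×10.5 - 3, 2×(-2) - (-3), 2×(-4.5) - 5) = (18, -1, -14)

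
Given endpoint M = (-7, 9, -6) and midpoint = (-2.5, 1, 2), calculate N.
N = (2×(-2.5) - (-7), 2×1 - 9, 2×2 - (-6)) = (2, -7, 10)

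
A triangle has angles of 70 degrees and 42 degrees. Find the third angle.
Sum of angles in a triangle = 180 degrees
Third angle = 180 - 70 - 42
Third angle = 68 degrees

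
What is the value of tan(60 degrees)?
tan(60 degrees) = sqrt(3)
Decimal approximation: 1.7321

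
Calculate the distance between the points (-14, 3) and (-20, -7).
Using the distance formula: d = sqrt((x₂-x₁)² + (y₂-y₁)²)
dx = (-20) - (-14) = -6
dy = (-7) - 3 = -10
d = sqrt((-6)² + (-10)²) = sqrt(36 + 100) = sqrt(136) = 11.66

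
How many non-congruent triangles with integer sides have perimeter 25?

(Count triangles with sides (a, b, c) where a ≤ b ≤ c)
With a ≤ b ≤ c and a + b + c = 25, the triangle inequality a + b > c gives c < 25/2, so c ≤ 12.
Iterate a from 1 to ⌊p/3⌋ = 8; for each a, b ranges from a to ⌊(p−a)/2⌋ with c = p − a − b, keeping only c ≥ b.
Triples: (1, 12, 12), (2, 11, 12), (3, 10, 12), …
Count = 16 triangles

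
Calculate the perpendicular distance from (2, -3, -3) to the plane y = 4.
d = |0(2) + 1(-3) + 0(-3) - (4)| / √(0² + 1² + 0²) = 7/√1 = 7.0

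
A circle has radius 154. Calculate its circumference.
Circumference = 2 * pi * r
Circumference = 2 * pi * 154
Circumference = 967.61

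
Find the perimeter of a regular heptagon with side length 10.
Perimeter = number of sides * side length
Perimeter = 7 * 10
Perimeter = 70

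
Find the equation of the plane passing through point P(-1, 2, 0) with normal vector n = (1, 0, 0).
d = n·P = (1)(-1) + (0)(2) + (0)(0) = -1
Plane: x = -1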